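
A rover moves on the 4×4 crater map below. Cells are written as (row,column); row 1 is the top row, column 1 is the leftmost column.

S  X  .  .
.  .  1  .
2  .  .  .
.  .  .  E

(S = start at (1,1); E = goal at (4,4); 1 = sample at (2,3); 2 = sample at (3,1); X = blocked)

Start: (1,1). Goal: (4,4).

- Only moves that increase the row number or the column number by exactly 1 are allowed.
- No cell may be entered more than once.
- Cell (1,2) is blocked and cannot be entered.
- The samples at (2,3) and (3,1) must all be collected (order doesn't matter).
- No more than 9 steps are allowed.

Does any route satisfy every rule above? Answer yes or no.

no

(3,1) is below but to the left of (2,3): going (2,3) → (3,1) would need a leftward move and (3,1) → (2,3) an upward move, so no right/down-only route can visit both required cells.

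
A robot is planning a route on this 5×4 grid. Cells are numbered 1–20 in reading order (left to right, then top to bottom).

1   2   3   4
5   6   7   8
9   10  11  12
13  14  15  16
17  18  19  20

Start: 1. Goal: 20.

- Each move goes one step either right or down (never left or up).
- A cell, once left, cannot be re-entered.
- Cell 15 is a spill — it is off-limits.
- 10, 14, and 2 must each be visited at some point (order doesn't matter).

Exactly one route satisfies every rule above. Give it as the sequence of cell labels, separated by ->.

Moves only go right or down, so the column and row indices never decrease.
Route from 1: right 1 to 2, down 4 to 18, right 2 to 20 — 7 moves in all.
Check: all required cells visited.

1 -> 2 -> 6 -> 10 -> 14 -> 18 -> 19 -> 20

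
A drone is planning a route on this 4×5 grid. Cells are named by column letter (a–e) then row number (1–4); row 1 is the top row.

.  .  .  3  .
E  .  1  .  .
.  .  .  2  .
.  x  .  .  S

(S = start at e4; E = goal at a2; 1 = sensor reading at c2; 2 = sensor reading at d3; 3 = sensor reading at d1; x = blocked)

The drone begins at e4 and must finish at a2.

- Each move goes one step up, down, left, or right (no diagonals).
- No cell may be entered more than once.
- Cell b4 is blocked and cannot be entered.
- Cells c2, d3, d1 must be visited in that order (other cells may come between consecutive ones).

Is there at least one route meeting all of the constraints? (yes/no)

One route that works: e4 → d4 → c4 → c3 → c2 → d2 → d3 → e3 → e2 → e1 → d1 → c1 → b1 → b2 → a2.

yes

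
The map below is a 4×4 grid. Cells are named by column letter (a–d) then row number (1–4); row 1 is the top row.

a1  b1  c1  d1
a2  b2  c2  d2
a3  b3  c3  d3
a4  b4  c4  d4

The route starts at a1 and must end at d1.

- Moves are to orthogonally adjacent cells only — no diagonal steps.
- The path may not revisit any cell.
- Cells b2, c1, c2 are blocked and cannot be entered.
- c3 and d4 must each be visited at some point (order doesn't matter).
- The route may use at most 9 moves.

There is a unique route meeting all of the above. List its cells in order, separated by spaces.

a1 a2 a3 b3 c3 c4 d4 d3 d2 d1

Any route must reach c3 and d4 and still end at d1 within 9 moves, so the order of the required stops is forced.
Route from a1: 2× down (reaching a3), 2× right (reaching c3), down to c4, right to d4, 3× up (reaching d1) — 9 moves in all.
Check: all required cells visited; 9 ≤ 9 moves.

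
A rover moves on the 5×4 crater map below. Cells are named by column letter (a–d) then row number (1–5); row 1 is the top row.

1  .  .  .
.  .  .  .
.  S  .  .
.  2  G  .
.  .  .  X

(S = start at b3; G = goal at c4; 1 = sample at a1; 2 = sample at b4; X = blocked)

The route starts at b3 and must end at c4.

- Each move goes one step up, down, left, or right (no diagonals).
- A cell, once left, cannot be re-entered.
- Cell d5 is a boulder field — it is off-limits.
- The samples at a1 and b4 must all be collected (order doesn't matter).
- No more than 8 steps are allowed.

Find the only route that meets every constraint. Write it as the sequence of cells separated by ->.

The budget equals the shortest possible length, so every move has to be on a shortest route through the required cells.
Route from b3: 2× up (reaching b1), left to a1, 3× down (reaching a4), 2× right (reaching c4) — 8 moves in all.
Check: all required cells visited; 8 ≤ 8 moves.

b3 -> b2 -> b1 -> a1 -> a2 -> a3 -> a4 -> b4 -> c4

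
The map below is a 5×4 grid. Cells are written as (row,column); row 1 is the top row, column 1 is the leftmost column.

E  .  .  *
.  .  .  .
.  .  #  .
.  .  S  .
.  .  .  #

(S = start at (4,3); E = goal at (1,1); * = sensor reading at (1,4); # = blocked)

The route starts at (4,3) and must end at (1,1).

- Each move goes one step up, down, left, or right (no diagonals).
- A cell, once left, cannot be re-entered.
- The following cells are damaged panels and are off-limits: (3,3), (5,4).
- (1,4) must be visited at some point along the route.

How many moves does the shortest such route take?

Any route passes through (1,4) somewhere between (4,3) and (1,1). Summing Manhattan distances along the two legs ((4,3) → (1,4) → (1,1)) gives a lower bound of 4 + 3 = 7 moves.
A route of 7 moves achieves this: (4,3) → (4,4) → (3,4) → (2,4) → (1,4) → (1,3) → (1,2) → (1,1).
Since 7 matches the lower bound, it is optimal.

7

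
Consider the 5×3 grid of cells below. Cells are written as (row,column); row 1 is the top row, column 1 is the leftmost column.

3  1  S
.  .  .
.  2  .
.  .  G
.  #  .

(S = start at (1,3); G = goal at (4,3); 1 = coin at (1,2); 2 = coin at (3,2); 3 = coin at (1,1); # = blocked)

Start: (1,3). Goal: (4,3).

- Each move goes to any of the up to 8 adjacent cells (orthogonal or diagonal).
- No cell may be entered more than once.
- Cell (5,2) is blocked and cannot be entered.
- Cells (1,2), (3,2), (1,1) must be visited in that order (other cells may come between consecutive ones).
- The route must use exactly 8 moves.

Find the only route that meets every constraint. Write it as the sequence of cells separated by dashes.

The waypoints must appear in the order (1,2), (3,2), (1,1), with no cell reused.
Route from (1,3): left to (1,2), down-right to (2,3), down-left to (3,2), up-left to (2,1), up to (1,1), 2× down-right (reaching (3,3)), down to (4,3) — 8 moves in all.
Check: order respected (1 at step 1, 2 at step 3, 3 at step 5); 8 moves as required.

(1,3) - (1,2) - (2,3) - (3,2) - (2,1) - (1,1) - (2,2) - (3,3) - (4,3)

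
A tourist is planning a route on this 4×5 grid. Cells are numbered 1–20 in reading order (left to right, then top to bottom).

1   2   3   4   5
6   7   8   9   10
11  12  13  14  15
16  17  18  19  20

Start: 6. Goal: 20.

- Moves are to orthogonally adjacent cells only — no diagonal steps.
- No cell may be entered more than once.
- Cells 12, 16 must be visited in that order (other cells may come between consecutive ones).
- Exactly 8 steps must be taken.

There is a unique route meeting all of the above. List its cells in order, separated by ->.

6 -> 7 -> 12 -> 11 -> 16 -> 17 -> 18 -> 19 -> 20

The waypoints must appear in the order 12, 16, with no cell reused.
Route from 6: right to 7, down to 12, left to 11, down to 16, 4× right (reaching 20) — 8 moves in all.
Check: order respected (12 at step 2, 16 at step 4); 8 moves as required.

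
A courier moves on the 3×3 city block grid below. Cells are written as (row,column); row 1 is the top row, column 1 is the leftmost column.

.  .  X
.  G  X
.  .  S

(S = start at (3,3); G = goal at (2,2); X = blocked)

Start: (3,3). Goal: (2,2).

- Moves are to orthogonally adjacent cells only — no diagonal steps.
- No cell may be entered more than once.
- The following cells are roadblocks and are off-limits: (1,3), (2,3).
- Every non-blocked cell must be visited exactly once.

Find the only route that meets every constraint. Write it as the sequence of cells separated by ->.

(3,3) -> (3,2) -> (3,1) -> (2,1) -> (1,1) -> (1,2) -> (2,2)

Need to visit all 7 open cells exactly once, starting at (3,3) and ending at (2,2).
Cell (3,1) has only two open neighbours ((2,1) and (3,2)), so the path must pass straight through it: one of those is the cell it's entered from and the other is where it exits.
Route from (3,3): left 2 to (3,1), up 2 to (1,1), right 1 to (1,2), down 1 to (2,2) — 6 moves in all.
Check: all 7 open cells covered.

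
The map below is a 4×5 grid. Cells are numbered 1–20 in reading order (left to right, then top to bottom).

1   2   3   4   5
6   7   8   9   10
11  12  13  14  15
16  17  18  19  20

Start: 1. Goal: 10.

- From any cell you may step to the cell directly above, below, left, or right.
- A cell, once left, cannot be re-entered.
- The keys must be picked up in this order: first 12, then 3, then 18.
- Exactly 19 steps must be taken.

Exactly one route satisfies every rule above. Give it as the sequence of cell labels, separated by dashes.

1 - 6 - 11 - 16 - 17 - 12 - 7 - 2 - 3 - 8 - 13 - 18 - 19 - 20 - 15 - 14 - 9 - 4 - 5 - 10

The waypoints must appear in the order 12, 3, 18, with no cell reused.
Route from 1: down 3 to 16, right 1 to 17, up 3 to 2, right 1 to 3, down 3 to 18, right 2 to 20, up 1 to 15, left 1 to 14, up 2 to 4, right 1 to 5, down 1 to 10 — 19 moves in all.
Check: order respected (12 at step 5, 3 at step 8, 18 at step 11); 19 moves as required.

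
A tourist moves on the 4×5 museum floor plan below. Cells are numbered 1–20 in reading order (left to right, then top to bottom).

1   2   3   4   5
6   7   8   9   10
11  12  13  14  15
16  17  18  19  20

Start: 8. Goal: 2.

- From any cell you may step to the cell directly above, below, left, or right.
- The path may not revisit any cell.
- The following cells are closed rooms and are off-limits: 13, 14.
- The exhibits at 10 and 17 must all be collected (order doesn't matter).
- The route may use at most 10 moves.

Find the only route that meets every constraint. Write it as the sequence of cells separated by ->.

8 -> 9 -> 10 -> 15 -> 20 -> 19 -> 18 -> 17 -> 12 -> 7 -> 2

Any route must reach 10 and 17 and still end at 2 within 10 moves, so the order of the required stops is forced.
Route from 8: 2× right (reaching 10), 2× down (reaching 20), 3× left (reaching 17), 3× up (reaching 2) — 10 moves in all.
Check: all required cells visited; 10 ≤ 10 moves.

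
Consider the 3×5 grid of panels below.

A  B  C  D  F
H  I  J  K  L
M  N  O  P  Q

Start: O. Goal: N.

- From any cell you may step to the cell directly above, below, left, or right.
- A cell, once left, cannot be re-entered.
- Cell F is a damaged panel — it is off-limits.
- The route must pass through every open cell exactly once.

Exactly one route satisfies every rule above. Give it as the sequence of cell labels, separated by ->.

Need to visit all 14 open cells exactly once, starting at O and ending at N.
Cell A has only two open neighbours (H and B), so the path must pass straight through it: one of those is the cell it's entered from and the other is where it exits.
Route from O: 2× right (reaching Q), up to L, left to K, up to D, left to C, down to J, left to I, up to B, left to A, 2× down (reaching M), right to N — 13 moves in all.
Check: all 14 open cells covered.

O -> P -> Q -> L -> K -> D -> C -> J -> I -> B -> A -> H -> M -> N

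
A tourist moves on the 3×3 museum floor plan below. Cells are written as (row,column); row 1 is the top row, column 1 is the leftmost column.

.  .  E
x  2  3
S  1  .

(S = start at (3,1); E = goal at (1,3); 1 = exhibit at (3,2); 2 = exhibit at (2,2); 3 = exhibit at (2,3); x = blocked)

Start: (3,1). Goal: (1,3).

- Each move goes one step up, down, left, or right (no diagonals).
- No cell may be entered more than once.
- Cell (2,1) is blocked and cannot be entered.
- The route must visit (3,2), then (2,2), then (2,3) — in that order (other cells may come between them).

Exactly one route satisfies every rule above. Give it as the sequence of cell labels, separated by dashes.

(3,1) - (3,2) - (2,2) - (2,3) - (1,3)

The waypoints must appear in the order (3,2), (2,2), (2,3), with no cell reused.
Route from (3,1): right to (3,2), up to (2,2), right to (2,3), up to (1,3) — 4 moves in all.
Check: order respected (1 at step 1, 2 at step 2, 3 at step 3).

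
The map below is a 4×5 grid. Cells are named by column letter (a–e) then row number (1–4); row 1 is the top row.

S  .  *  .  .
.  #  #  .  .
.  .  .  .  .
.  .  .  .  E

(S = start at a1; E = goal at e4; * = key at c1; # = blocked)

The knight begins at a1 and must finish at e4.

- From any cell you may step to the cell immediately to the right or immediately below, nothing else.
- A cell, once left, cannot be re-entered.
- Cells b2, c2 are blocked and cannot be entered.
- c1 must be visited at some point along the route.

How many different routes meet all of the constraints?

A right/down-only route from a1 to e4 makes exactly 3 down-moves and 4 right-moves in some order.
With no other constraints that would be C(7,3) = 35 routes.
Split at c1 and multiply the segment counts (each segment already excludes blocked cells): a1→c1: 1; c1→e4: 4; product = 4.
That gives 4 routes.

4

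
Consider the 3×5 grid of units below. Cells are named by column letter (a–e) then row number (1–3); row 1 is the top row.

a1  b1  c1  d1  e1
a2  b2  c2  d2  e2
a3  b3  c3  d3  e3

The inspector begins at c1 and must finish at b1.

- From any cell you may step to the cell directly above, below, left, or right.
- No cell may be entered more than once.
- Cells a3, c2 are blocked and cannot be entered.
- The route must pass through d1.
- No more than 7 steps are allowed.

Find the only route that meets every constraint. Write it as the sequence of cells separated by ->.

c1 -> d1 -> d2 -> d3 -> c3 -> b3 -> b2 -> b1

Any route must reach d1 and still end at b1 within 7 moves, so the order of the required stops is forced.
Route from c1: right 1 to d1, down 2 to d3, left 2 to b3, up 2 to b1 — 7 moves in all.
Check: all required cells visited; 7 ≤ 7 moves.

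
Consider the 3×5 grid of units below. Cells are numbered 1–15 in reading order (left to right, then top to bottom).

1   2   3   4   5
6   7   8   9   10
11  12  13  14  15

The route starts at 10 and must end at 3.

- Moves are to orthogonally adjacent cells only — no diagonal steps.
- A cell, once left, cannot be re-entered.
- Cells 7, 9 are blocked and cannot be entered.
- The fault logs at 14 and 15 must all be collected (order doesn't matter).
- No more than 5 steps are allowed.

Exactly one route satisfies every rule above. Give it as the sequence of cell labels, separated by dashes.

10 - 15 - 14 - 13 - 8 - 3

Any route must reach 14 and 15 and still end at 3 within 5 moves, so the order of the required stops is forced.
Route from 10: down 1 to 15, left 2 to 13, up 2 to 3 — 5 moves in all.
Check: all required cells visited; 5 ≤ 5 moves.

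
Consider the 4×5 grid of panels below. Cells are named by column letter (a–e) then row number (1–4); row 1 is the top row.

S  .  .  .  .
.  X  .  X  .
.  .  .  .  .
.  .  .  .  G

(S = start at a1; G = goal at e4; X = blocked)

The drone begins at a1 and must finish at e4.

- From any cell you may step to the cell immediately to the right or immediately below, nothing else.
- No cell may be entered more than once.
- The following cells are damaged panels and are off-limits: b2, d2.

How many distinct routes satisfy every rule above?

9

A right/down-only route from a1 to e4 makes exactly 3 down-moves and 4 right-moves in some order.
With no other constraints that would be C(7,3) = 35 routes.
Subtract routes through each blocked cell (inclusion–exclusion for overlaps): − through b2: 20 − through d2: 12 + through b2&d2: 6 → 9.
That gives 9 routes.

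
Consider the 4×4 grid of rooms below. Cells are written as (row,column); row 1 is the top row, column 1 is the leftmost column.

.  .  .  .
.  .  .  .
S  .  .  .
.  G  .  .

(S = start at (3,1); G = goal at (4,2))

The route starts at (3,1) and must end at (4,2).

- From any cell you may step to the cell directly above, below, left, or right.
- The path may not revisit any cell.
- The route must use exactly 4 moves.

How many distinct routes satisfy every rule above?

Need simple routes of exactly 4 moves from (3,1) to (4,2) (Manhattan distance 2, so 1 moves are spent on a detour and 1 undoing it).
Enumerating: (3,1) (2,1) (2,2) (3,2) (4,2) | (3,1) (3,2) (3,3) (4,3) (4,2).
That gives 2 routes.

2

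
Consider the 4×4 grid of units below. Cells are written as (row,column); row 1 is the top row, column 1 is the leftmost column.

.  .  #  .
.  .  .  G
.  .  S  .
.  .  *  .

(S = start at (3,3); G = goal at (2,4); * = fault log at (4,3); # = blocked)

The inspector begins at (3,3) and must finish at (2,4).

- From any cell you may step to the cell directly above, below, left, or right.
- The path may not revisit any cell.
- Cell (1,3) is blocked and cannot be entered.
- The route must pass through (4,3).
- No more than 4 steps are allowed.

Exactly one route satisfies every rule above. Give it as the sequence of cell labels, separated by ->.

(3,3) -> (4,3) -> (4,4) -> (3,4) -> (2,4)

The budget equals the shortest possible length, so every move has to be on a shortest route through the required cells.
Route from (3,3): down to (4,3), right to (4,4), 2× up (reaching (2,4)) — 4 moves in all.
Check: all required cells visited; 4 ≤ 4 moves.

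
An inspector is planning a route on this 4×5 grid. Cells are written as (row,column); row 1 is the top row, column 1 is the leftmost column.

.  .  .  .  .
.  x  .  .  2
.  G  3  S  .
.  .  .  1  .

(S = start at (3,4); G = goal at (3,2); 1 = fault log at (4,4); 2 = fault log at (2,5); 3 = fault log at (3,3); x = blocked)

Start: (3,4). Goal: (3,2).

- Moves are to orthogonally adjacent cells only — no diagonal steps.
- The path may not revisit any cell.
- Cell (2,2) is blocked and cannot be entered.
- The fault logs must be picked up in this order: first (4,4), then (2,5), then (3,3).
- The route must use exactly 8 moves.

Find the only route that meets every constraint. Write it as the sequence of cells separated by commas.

(3,4), (4,4), (4,5), (3,5), (2,5), (2,4), (2,3), (3,3), (3,2)

The waypoints must appear in the order (4,4), (2,5), (3,3), with no cell reused.
Route from (3,4): down 1 to (4,4), right 1 to (4,5), up 2 to (2,5), left 2 to (2,3), down 1 to (3,3), left 1 to (3,2) — 8 moves in all.
Check: order respected (1 at step 1, 2 at step 4, 3 at step 7); 8 moves as required.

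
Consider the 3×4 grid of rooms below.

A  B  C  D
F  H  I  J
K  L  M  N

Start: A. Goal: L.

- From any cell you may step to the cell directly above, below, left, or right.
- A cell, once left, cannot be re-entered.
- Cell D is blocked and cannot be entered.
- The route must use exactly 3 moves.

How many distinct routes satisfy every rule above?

Need simple routes of exactly 3 moves from A to L (Manhattan distance 3, so 0 moves are spent on a detour and 0 undoing it).
Enumerating: A F K L | A F H L | A B H L.
That gives 3 routes.

3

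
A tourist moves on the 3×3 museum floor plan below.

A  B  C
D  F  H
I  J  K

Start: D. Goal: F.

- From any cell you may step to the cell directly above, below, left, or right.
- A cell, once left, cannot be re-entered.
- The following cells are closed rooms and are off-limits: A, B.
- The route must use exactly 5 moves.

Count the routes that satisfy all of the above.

1

Need simple routes of exactly 5 moves from D to F (Manhattan distance 1, so 2 moves are spent on a detour and 2 undoing it).
Enumerating: D I J K H F.
That gives 1 route.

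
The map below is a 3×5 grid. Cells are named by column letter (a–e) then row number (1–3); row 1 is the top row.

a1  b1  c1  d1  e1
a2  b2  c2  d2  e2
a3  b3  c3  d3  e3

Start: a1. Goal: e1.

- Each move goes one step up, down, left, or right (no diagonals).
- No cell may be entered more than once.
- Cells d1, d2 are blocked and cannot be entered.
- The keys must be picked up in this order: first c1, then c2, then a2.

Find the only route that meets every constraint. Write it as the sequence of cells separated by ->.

a1 -> b1 -> c1 -> c2 -> b2 -> a2 -> a3 -> b3 -> c3 -> d3 -> e3 -> e2 -> e1

The waypoints must appear in the order c1, c2, a2, with no cell reused.
Route from a1: right 2 to c1, down 1 to c2, left 2 to a2, down 1 to a3, right 4 to e3, up 2 to e1 — 12 moves in all.
Check: order respected (c1 at step 2, c2 at step 3, a2 at step 5).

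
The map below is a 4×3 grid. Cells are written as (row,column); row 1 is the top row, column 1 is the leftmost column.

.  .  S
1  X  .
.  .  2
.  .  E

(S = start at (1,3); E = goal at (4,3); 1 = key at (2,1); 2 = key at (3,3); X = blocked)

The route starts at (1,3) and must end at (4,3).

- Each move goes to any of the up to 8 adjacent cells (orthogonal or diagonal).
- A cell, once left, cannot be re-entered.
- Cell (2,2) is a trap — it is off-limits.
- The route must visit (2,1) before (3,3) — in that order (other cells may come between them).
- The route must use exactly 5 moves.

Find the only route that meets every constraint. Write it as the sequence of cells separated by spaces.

(1,3) (1,2) (2,1) (3,2) (3,3) (4,3)

The waypoints must appear in the order (2,1), (3,3), with no cell reused.
Route from (1,3): left 1 to (1,2), down-left 1 to (2,1), down-right 1 to (3,2), right 1 to (3,3), down 1 to (4,3) — 5 moves in all.
Check: order respected (1 at step 2, 2 at step 4); 5 moves as required.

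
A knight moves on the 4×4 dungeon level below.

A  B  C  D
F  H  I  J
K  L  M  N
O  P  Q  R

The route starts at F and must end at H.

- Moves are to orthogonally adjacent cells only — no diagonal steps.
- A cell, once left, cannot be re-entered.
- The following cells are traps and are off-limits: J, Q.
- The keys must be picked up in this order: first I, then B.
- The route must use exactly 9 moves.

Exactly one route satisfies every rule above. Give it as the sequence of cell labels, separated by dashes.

F - K - O - P - L - M - I - C - B - H

The waypoints must appear in the order I, B, with no cell reused.
Route from F: 2× down (reaching O), right to P, up to L, right to M, 2× up (reaching C), left to B, down to H — 9 moves in all.
Check: order respected (I at step 6, B at step 8); 9 moves as required.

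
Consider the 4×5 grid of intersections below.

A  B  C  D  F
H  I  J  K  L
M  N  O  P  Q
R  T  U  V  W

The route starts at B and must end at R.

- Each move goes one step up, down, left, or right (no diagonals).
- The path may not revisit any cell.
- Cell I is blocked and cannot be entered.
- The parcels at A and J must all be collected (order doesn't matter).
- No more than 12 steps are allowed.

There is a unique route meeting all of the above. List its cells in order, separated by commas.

B, A, H, M, N, O, J, K, P, V, U, T, R

The 12-move cap with required stops at A, J leaves no slack for detours.
Route from B: left to A, 2× down (reaching M), 2× right (reaching O), up to J, right to K, 2× down (reaching V), 3× left (reaching R) — 12 moves in all.
Check: all required cells visited; 12 ≤ 12 moves.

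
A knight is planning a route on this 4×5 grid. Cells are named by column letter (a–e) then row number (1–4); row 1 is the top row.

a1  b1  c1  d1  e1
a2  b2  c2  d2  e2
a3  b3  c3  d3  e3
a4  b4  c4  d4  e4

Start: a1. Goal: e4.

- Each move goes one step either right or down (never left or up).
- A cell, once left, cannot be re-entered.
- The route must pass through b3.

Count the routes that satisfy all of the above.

A right/down-only route from a1 to e4 makes exactly 3 down-moves and 4 right-moves in some order.
With no other constraints that would be C(7,3) = 35 routes.
Split at b3 and multiply the segment counts: a1→b3: 3; b3→e4: 4; product = 12.
That gives 12 routes.

12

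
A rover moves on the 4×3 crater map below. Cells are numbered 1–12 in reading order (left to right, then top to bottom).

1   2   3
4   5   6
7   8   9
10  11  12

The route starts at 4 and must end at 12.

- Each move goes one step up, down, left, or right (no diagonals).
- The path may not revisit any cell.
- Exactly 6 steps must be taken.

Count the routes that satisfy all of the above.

9

Need simple routes of exactly 6 moves from 4 to 12 (Manhattan distance 4, so 1 moves are spent on a detour and 1 undoing it).
Branch systematically from the start, pruning whenever the remaining move budget drops below the Manhattan distance to 12 or differs from it in parity. Grouping the completions by first move — via 1: 4; via 7: 2; via 5: 3 — and summing: 4 + 2 + 3 = 9.
That gives 9 routes.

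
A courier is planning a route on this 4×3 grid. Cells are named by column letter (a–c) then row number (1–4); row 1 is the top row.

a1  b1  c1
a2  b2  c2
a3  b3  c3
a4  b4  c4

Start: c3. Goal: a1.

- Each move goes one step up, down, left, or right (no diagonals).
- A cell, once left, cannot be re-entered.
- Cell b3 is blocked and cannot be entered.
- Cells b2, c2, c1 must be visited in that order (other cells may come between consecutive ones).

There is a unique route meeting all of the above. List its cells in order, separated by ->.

The waypoints must appear in the order b2, c2, c1, with no cell reused.
Route from c3: down 1 to c4, left 2 to a4, up 2 to a2, right 2 to c2, up 1 to c1, left 2 to a1 — 10 moves in all.
Check: order respected (b2 at step 6, c2 at step 7, c1 at step 8).

c3 -> c4 -> b4 -> a4 -> a3 -> a2 -> b2 -> c2 -> c1 -> b1 -> a1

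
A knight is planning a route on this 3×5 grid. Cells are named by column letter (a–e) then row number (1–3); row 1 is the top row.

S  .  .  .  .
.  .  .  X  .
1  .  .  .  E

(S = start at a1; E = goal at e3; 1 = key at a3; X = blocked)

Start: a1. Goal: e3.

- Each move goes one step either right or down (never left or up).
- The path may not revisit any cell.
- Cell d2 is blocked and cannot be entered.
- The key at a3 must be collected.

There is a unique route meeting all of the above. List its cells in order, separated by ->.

Moves only go right or down, so the column and row indices never decrease.
Route from a1: 2× down (reaching a3), 4× right (reaching e3) — 6 moves in all.
Check: all required cells visited.

a1 -> a2 -> a3 -> b3 -> c3 -> d3 -> e3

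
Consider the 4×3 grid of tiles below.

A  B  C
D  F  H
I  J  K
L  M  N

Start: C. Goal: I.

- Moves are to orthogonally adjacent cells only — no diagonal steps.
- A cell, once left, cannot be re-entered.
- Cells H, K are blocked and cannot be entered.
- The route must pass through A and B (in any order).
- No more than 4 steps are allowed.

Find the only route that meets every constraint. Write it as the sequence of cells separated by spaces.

C B A D I

The 4-move cap with required stops at A, B leaves no slack for detours.
Route from C: 2× left (reaching A), 2× down (reaching I) — 4 moves in all.
Check: all required cells visited; 4 ≤ 4 moves.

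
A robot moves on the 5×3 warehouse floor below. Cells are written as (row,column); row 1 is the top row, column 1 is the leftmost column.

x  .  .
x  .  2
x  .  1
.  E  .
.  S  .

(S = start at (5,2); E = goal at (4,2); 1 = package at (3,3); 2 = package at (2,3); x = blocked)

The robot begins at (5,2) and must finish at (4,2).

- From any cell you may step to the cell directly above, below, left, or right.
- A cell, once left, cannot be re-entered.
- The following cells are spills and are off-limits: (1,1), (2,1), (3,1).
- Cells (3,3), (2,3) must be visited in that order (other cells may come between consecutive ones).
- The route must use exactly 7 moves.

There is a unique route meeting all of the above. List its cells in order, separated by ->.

The waypoints must appear in the order (3,3), (2,3), with no cell reused.
Route from (5,2): right 1 to (5,3), up 3 to (2,3), left 1 to (2,2), down 2 to (4,2) — 7 moves in all.
Check: order respected (1 at step 3, 2 at step 4); 7 moves as required.

(5,2) -> (5,3) -> (4,3) -> (3,3) -> (2,3) -> (2,2) -> (3,2) -> (4,2)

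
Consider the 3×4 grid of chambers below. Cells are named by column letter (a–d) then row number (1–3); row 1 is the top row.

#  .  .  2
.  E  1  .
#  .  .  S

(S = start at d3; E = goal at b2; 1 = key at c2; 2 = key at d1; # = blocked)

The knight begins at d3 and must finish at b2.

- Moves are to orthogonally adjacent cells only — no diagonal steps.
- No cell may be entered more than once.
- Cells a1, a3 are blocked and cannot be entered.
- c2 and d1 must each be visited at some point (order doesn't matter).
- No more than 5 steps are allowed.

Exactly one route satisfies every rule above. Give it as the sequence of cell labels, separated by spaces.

Any route must reach c2 and d1 and still end at b2 within 5 moves, so the order of the required stops is forced.
Route from d3: 2× up (reaching d1), left to c1, down to c2, left to b2 — 5 moves in all.
Check: all required cells visited; 5 ≤ 5 moves.

d3 d2 d1 c1 c2 b2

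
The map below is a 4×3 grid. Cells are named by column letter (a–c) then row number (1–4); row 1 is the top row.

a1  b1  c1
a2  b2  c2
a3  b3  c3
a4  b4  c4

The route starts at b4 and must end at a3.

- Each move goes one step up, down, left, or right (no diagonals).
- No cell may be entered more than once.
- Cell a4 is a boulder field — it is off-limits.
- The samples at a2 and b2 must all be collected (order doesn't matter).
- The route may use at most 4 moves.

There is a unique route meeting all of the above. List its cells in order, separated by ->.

The 4-move cap with required stops at a2, b2 leaves no slack for detours.
Route from b4: up 2 to b2, left 1 to a2, down 1 to a3 — 4 moves in all.
Check: all required cells visited; 4 ≤ 4 moves.

b4 -> b3 -> b2 -> a2 -> a3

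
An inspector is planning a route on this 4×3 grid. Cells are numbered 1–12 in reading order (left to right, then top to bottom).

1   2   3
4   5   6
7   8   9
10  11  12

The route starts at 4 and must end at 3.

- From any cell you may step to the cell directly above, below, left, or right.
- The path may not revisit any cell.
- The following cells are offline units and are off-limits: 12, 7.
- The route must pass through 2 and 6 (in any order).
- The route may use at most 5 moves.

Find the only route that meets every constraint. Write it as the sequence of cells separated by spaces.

4 1 2 5 6 3

The 5-move cap with required stops at 2, 6 leaves no slack for detours.
Route from 4: up 1 to 1, right 1 to 2, down 1 to 5, right 1 to 6, up 1 to 3 — 5 moves in all.
Check: all required cells visited; 5 ≤ 5 moves.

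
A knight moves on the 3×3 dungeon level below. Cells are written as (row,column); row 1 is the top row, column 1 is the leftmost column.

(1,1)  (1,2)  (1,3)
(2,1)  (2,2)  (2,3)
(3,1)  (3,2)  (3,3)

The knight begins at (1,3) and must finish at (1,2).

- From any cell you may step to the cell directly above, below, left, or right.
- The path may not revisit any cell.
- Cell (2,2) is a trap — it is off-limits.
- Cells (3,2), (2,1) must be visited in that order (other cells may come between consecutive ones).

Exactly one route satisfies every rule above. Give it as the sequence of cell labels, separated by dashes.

The waypoints must appear in the order (3,2), (2,1), with no cell reused.
Route from (1,3): 2× down (reaching (3,3)), 2× left (reaching (3,1)), 2× up (reaching (1,1)), right to (1,2) — 7 moves in all.
Check: order respected ((3,2) at step 3, (2,1) at step 5).

(1,3) - (2,3) - (3,3) - (3,2) - (3,1) - (2,1) - (1,1) - (1,2)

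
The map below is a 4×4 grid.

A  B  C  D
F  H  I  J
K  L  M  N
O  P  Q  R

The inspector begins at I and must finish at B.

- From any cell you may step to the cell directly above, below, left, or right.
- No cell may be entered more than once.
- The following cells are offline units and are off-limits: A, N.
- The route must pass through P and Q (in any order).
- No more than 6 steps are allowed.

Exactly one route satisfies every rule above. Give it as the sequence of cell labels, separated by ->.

The budget equals the shortest possible length, so every move has to be on a shortest route through the required cells.
Route from I: down 2 to Q, left 1 to P, up 3 to B — 6 moves in all.
Check: all required cells visited; 6 ≤ 6 moves.

I -> M -> Q -> P -> L -> H -> B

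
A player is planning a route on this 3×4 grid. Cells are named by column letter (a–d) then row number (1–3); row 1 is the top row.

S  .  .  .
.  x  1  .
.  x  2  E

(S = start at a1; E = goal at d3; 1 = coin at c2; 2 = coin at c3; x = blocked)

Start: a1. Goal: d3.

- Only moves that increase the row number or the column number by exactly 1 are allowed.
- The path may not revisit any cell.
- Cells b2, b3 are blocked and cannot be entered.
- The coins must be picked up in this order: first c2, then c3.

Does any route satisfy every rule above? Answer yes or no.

yes

One route that works: a1 → b1 → c1 → c2 → c3 → d3.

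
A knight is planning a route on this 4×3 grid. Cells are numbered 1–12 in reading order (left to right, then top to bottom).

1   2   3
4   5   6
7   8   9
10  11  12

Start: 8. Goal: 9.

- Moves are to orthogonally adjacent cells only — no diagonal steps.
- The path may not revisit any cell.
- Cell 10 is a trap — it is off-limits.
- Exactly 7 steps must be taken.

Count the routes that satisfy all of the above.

Need simple routes of exactly 7 moves from 8 to 9 (Manhattan distance 1, so 3 moves are spent on a detour and 3 undoing it).
Enumerating: 8 5 4 1 2 3 6 9 | 8 7 4 1 2 5 6 9 | 8 7 4 1 2 3 6 9 | 8 7 4 5 2 3 6 9.
That gives 4 routes.

4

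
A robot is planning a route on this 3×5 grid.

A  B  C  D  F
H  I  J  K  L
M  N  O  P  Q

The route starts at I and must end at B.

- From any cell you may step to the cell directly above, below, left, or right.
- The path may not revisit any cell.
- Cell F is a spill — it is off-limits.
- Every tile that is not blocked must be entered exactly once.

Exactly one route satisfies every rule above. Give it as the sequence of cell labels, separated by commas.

Need to visit all 14 open cells exactly once, starting at I and ending at B.
Route from I: right to J, up to C, right to D, down to K, right to L, down to Q, 4× left (reaching M), 2× up (reaching A), right to B — 13 moves in all.
Check: all 14 open cells covered.

I, J, C, D, K, L, Q, P, O, N, M, H, A, B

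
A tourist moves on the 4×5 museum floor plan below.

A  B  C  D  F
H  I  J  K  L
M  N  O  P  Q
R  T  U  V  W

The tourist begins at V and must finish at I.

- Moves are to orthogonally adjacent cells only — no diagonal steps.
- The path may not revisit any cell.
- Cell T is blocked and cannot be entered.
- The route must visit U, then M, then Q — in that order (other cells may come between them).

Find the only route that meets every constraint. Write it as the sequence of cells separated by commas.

The waypoints must appear in the order U, M, Q, with no cell reused.
Route from V: left 1 to U, up 1 to O, left 2 to M, up 2 to A, right 4 to F, down 2 to Q, left 1 to P, up 1 to K, left 2 to I — 16 moves in all.
Check: order respected (U at step 1, M at step 4, Q at step 12).

V, U, O, N, M, H, A, B, C, D, F, L, Q, P, K, J, I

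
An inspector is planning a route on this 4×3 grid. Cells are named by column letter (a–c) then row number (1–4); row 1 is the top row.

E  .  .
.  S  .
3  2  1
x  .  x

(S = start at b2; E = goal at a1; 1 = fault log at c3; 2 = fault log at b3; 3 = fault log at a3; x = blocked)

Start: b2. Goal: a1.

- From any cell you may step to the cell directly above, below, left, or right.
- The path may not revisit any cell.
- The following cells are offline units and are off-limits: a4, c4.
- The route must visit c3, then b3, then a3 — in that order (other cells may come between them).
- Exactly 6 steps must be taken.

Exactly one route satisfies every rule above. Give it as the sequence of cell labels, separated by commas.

The waypoints must appear in the order c3, b3, a3, with no cell reused.
Route from b2: right to c2, down to c3, 2× left (reaching a3), 2× up (reaching a1) — 6 moves in all.
Check: order respected (1 at step 2, 2 at step 3, 3 at step 4); 6 moves as required.

b2, c2, c3, b3, a3, a2, a1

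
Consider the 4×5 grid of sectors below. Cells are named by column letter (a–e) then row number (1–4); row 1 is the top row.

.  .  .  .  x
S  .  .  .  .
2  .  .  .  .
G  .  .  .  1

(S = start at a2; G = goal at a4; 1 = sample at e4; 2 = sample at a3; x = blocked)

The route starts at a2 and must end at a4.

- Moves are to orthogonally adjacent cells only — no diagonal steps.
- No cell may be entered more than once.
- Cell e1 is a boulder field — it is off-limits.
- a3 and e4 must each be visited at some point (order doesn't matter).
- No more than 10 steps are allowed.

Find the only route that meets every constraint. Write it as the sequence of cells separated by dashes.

The budget equals the shortest possible length, so every move has to be on a shortest route through the required cells.
Route from a2: down 1 to a3, right 4 to e3, down 1 to e4, left 4 to a4 — 10 moves in all.
Check: all required cells visited; 10 ≤ 10 moves.

a2 - a3 - b3 - c3 - d3 - e3 - e4 - d4 - c4 - b4 - a4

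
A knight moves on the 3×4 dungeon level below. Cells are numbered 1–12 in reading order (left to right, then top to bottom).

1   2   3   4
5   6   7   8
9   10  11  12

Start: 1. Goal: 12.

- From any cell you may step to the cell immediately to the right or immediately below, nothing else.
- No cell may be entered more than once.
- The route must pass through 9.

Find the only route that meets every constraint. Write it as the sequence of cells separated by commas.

1, 5, 9, 10, 11, 12

Moves only go right or down, so the column and row indices never decrease.
Route from 1: 2× down (reaching 9), 3× right (reaching 12) — 5 moves in all.
Check: all required cells visited.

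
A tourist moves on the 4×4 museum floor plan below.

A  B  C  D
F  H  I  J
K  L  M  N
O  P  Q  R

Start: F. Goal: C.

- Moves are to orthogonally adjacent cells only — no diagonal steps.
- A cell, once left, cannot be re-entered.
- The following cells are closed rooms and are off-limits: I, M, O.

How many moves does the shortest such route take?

The Manhattan distance from F to C is |2−1| + |1−3| = 3, so at least 3 moves are needed.
A route of 3 moves achieves this: F → A → B → C.
Since 3 matches the lower bound, it is optimal.

3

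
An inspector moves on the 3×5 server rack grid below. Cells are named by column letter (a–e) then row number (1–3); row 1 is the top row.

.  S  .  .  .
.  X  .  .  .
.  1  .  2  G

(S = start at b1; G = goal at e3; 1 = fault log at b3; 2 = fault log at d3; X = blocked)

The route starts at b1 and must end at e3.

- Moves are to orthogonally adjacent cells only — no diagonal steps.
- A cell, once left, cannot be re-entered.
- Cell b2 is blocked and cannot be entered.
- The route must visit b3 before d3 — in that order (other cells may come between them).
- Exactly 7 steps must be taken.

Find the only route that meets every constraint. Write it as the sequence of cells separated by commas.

b1, a1, a2, a3, b3, c3, d3, e3

The waypoints must appear in the order b3, d3, with no cell reused.
Route from b1: left to a1, 2× down (reaching a3), 4× right (reaching e3) — 7 moves in all.
Check: order respected (1 at step 4, 2 at step 6); 7 moves as required.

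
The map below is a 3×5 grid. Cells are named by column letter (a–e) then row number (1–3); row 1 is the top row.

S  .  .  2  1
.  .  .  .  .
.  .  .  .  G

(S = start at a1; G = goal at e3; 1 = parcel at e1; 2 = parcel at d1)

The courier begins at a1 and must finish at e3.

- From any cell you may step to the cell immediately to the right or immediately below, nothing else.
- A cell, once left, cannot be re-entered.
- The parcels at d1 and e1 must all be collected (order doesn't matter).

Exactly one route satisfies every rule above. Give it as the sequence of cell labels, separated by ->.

a1 -> b1 -> c1 -> d1 -> e1 -> e2 -> e3

Moves only go right or down, so the column and row indices never decrease.
Route from a1: right 4 to e1, down 2 to e3 — 6 moves in all.
Check: all required cells visited.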